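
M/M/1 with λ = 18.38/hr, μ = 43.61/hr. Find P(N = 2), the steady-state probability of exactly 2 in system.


ρ = 18.38/43.61 = 0.4215
P_n = (1−ρ)·ρ^n = (1 − 0.4215)·0.4215^2 = 0.5785·0.177631 = 0.102766

Final: 0.102766


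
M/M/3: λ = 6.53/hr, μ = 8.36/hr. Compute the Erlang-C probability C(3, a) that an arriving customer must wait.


a = λ/μ = 0.7811; ρ = a/3 = 0.2604
P₀ = 0.455883 (from M/M/c formula)
C(c,a) = [a^c/(c!(1−ρ))]·P₀ = [0.47656/(6·0.7396)]·0.455883
= 0.10739·0.455883 = 0.048956

Final: 0.048956


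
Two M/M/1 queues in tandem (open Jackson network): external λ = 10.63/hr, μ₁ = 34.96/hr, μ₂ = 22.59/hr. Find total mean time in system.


Each node sees arrival rate λ = 10.63/hr (tandem ⇒ throughput preserved).
W₁ = 1/(μ₁−λ) = 1/(34.96−10.63) = 0.04110 hr
W₂ = 1/(μ₂−λ) = 1/(22.59−10.63) = 0.08361 hr
W_total = W₁ + W₂ = 0.04110 + 0.08361 = 0.12471 hr

Final: 0.12471 hr


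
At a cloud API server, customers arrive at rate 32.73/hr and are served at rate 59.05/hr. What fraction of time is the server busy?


ρ = λ/μ = 32.73/59.05 = 0.5543

Final: 0.5543


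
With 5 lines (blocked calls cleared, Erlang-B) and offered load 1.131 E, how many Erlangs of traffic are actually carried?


B(5,1.131) = 0.004982 (Erlang-B)
Carried load = a(1 − B) = 1.131·(1 − 0.004982) = 1.131·0.995018 = 1.1254 E

Final: 1.1254 Erlangs


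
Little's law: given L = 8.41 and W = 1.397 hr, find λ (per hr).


λ = L/W = 8.41/1.397 = 6.0200 /hr

Final: 6.0200 /hr


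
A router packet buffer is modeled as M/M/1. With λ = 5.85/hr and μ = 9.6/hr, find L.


ρ = λ/μ = 5.85/9.6 = 0.6094
L = ρ/(1−ρ) = 0.6094/(1 − 0.6094) = 0.6094/0.3906 = 1.5600

Final: 1.5600


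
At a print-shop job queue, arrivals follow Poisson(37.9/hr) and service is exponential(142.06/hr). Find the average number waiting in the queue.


ρ = 37.9/142.06 = 0.2668
Lq = ρ²/(1−ρ) = 0.07118/0.7332 = 0.09707

Final: 0.09707


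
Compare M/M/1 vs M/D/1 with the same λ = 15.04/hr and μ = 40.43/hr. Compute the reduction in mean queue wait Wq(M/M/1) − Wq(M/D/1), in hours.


ρ = 15.04/40.43 = 0.3720
Wq(M/M/1) = ρ/(μ−λ) = 0.3720/25.39 = 0.01465 hr
Wq(M/D/1) = ρ/(2(μ−λ)) = 0.007326 hr
Savings = 0.01465 − 0.007326 = 0.007326 hr

Final: 0.007326 hr


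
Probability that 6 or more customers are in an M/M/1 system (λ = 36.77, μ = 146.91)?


ρ = 36.77/146.91 = 0.2503
P(N ≥ n) = ρ^n = 0.2503^6 = 0.0002458

Final: 0.0002458


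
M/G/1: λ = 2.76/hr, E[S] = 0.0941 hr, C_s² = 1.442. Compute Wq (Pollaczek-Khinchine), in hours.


ρ = λ·E[S] = 2.76·0.0941 = 0.2597
E[S²] = E[S]²(1+C_s²) = 0.0941²·(1+1.442) = 0.021623
Wq = λ·E[S²]/(2(1−ρ)) = 2.76·0.021623/(2·0.7403) = 0.04031 hr

Final: 0.04031 hr


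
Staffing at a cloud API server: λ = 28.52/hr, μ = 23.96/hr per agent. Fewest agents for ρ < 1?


Stability requires cμ > λ ⇔ c > λ/μ.
λ/μ = 28.52/23.96 = 1.1903
Minimum integer c = ⌊1.1903⌋ + 1 = 2
Check: 2·23.96 = 47.92 > 28.52, while 1·23.96 = 23.96 ≤ 28.52

Final: 2 servers


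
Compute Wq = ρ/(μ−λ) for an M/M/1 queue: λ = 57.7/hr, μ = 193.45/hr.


ρ = 57.7/193.45 = 0.2983
Wq = ρ/(μ−λ) = 0.2983/(193.45 − 57.7) = 0.2983/135.75 = 0.002197 hr

Final: 0.002197 hr


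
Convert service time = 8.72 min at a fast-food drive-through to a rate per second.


μ = 1/(service time) in consistent units.
1 second = 0.0166667 min, so μ = 0.0166667/8.72 = 0.001911 per second

Final: 0.001911 /sec


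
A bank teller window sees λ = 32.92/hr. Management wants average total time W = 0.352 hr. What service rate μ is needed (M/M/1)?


W = 1/(μ−λ) ⇒ μ − λ = 1/W = 1/0.352 = 2.8409
μ = λ + 1/W = 32.92 + 2.8409 = 35.7609 per hr

Final: 35.7609 /hr


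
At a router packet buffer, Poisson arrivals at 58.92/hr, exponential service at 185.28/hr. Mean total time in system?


W = 1/(μ−λ) = 1/(185.28 − 58.92) = 1/126.36 = 0.007914 hr

Final: 0.007914 hr


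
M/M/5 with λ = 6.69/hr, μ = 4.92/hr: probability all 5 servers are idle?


a = λ/μ = 6.69/4.92 = 1.3598; ρ = a/c = 0.2720
Σ_{k=0}^{4} a^k/k! (terms k=0..4) = 1.00000 + 1.35976 + 0.92447 + 0.41902 + 0.14244 = 3.84568
Tail: a^5/(5!(1−ρ)) = 4.64842/(120·0.7280) = 0.05321
P₀ = 1/(3.84568 + 0.05321) = 1/3.89889 = 0.256483

Final: 0.256483


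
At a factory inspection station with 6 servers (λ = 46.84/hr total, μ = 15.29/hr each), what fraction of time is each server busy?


ρ = λ/(cμ) = 46.84/(6·15.29) = 46.84/91.74 = 0.5106

Final: 0.5106


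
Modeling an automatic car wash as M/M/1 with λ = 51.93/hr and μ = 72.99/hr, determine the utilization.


ρ = λ/μ = 51.93/72.99 = 0.7115

Final: 0.7115


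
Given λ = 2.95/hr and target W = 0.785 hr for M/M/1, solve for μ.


W = 1/(μ−λ) ⇒ μ − λ = 1/W = 1/0.785 = 1.2739
μ = λ + 1/W = 2.95 + 1.2739 = 4.2239 per hr

Final: 4.2239 /hr


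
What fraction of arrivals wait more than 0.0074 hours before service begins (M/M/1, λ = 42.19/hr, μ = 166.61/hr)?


ρ = 42.19/166.61 = 0.2532
P(Wq > t) = ρ·e^{−(μ−λ)t} = 0.2532·e^{−0.9207}
= 0.2532·0.398237 = 0.100844

Final: 0.100844


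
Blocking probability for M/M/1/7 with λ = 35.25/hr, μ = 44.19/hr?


ρ = λ/μ = 35.25/44.19 = 0.7977
P_K = (1−ρ)ρ^K/(1−ρ^(K+1)) = (0.2023·0.205516)/(1 − 0.163939)
= 0.041578/0.836061 = 0.049730

Final: 0.049730


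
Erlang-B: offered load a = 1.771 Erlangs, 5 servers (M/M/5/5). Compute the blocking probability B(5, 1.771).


B(c,a) = (a^c/c!) / Σ_{k=0}^{c} a^k/k!
a^5/5! = 0.145182
Σ terms (k=0..5): 1.00000 + 1.77100 + 1.56822 + 0.92577 + 0.40989 + 0.14518 = 5.820061
B = 0.145182/5.820061 = 0.024945

Final: 0.024945


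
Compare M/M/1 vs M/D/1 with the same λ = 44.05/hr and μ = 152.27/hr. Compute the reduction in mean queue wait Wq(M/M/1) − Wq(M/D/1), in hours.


ρ = 44.05/152.27 = 0.2893
Wq(M/M/1) = ρ/(μ−λ) = 0.2893/108.22 = 0.002673 hr
Wq(M/D/1) = ρ/(2(μ−λ)) = 0.001337 hr
Savings = 0.002673 − 0.001337 = 0.001337 hr

Final: 0.001337 hr


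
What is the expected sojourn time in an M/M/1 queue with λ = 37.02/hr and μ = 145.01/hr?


W = 1/(μ−λ) = 1/(145.01 − 37.02) = 1/107.99 = 0.009260 hr

Final: 0.009260 hr


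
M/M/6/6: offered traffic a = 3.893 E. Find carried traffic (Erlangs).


B(6,3.893) = 0.109481 (Erlang-B)
Carried load = a(1 − B) = 3.893·(1 − 0.109481) = 3.893·0.890519 = 3.4668 E

Final: 3.4668 Erlangs


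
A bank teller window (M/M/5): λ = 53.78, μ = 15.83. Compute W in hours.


a = 3.3973; ρ = 0.6795; P₀ = 0.029394
Lq = P₀·a^c·ρ/(c!(1−ρ)²) = 0.73317
Wq = Lq/λ = 0.73317/53.78 = 0.01363 hr
W = Wq + 1/μ = 0.01363 + 0.06317 = 0.07680 hr

Final: 0.07680 hr


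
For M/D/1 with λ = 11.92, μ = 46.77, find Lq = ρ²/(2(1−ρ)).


ρ = 11.92/46.77 = 0.2549
M/D/1: Lq = ρ²/(2(1−ρ)) = 0.06496/(2·0.7451) = 0.04359

Final: 0.04359


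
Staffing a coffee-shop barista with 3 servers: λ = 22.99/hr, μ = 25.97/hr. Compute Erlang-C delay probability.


a = λ/μ = 0.8853; ρ = a/3 = 0.2951
P₀ = 0.409649 (from M/M/c formula)
C(c,a) = [a^c/(c!(1−ρ))]·P₀ = [0.69375/(6·0.7049)]·0.409649
= 0.16403·0.409649 = 0.067193

Final: 0.067193


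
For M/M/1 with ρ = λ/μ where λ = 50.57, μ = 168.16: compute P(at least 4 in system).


ρ = 50.57/168.16 = 0.3007
P(N ≥ n) = ρ^n = 0.3007^4 = 0.008179

Final: 0.008179


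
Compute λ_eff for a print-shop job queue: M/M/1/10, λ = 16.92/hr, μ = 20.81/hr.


ρ = 0.8131; P_K = (1−ρ)ρ^10/(1−ρ^11) = 0.026303
λ_eff = λ(1 − P_K) = 16.92·(1 − 0.026303) = 16.92·0.973697 = 16.4750 /hr

Final: 16.4750 /hr


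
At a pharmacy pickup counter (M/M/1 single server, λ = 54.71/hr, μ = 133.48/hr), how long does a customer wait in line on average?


ρ = 54.71/133.48 = 0.4099
Wq = ρ/(μ−λ) = 0.4099/(133.48 − 54.71) = 0.4099/78.77 = 0.005203 hr

Final: 0.005203 hr


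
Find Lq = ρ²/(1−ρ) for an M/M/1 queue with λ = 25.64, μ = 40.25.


ρ = 25.64/40.25 = 0.6370
Lq = ρ²/(1−ρ) = 0.4058/0.3630 = 1.1179

Final: 1.1179


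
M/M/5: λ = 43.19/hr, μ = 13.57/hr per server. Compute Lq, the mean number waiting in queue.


a = λ/μ = 3.1828; ρ = a/5 = 0.6366
P₀ = 0.037900
Lq = P₀·a^c·ρ / (c!·(1−ρ)²) = 0.037900·326.60045·0.6366/(120·0.13210)
= 0.49707

Final: 0.49707


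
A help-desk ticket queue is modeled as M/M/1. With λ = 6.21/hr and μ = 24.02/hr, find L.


ρ = λ/μ = 6.21/24.02 = 0.2585
L = ρ/(1−ρ) = 0.2585/(1 − 0.2585) = 0.2585/0.7415 = 0.3487

Final: 0.3487


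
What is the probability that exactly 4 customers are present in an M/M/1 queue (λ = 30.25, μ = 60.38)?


ρ = 30.25/60.38 = 0.5010
P_n = (1−ρ)·ρ^n = (1 − 0.5010)·0.5010^4 = 0.4990·0.062998 = 0.031437

Final: 0.031437


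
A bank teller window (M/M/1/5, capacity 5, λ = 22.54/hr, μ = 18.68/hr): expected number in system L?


ρ = 22.54/18.68 = 1.2066
L = ρ[1 − (K+1)ρ^K + Kρ^(K+1)] / [(1−ρ)(1−ρ^(K+1))]
Numerator: 1.2066·(1 − 6·2.557910 + 5·3.086471) = 1.309080
Denominator: (-0.2066)·(-2.086471) = 0.431144
L = 1.309080/0.431144 = 3.0363

Final: 3.0363


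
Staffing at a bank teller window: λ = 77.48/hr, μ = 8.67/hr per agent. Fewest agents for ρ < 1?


Stability requires cμ > λ ⇔ c > λ/μ.
λ/μ = 77.48/8.67 = 8.9366
Minimum integer c = ⌊8.9366⌋ + 1 = 9
Check: 9·8.67 = 78.03 > 77.48, while 8·8.67 = 69.36 ≤ 77.48

Final: 9 servers


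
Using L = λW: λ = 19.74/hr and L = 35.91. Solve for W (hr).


W = L/λ = 35.91/19.74 = 1.8191 hr

Final: 1.8191 hr


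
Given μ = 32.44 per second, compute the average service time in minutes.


Mean service time = 1/μ = 1/32.44 second = 0.03083 second
In minutes: 0.03083 × 0.0166667 = 0.0005138 min

Final: 0.0005138 min


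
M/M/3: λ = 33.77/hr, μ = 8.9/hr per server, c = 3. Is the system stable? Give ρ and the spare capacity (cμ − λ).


Total capacity cμ = 3·8.9 = 26.70/hr
ρ = λ/(cμ) = 33.77/26.70 = 1.2648
Stable ⇔ ρ < 1: NO
Spare capacity = cμ − λ = 26.70 − 33.77 = -7.07/hr

Final: ρ = 1.2648; unstable; margin = -7.07/hr


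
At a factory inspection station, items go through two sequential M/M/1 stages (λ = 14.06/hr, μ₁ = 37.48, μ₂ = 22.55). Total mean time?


Each node sees arrival rate λ = 14.06/hr (tandem ⇒ throughput preserved).
W₁ = 1/(μ₁−λ) = 1/(37.48−14.06) = 0.04270 hr
W₂ = 1/(μ₂−λ) = 1/(22.55−14.06) = 0.11779 hr
W_total = W₁ + W₂ = 0.04270 + 0.11779 = 0.16048 hr

Final: 0.16048 hr


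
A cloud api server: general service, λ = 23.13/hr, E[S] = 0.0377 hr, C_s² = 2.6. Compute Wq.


ρ = λ·E[S] = 23.13·0.0377 = 0.8720
E[S²] = E[S]²(1+C_s²) = 0.0377²·(1+2.6) = 0.005117
Wq = λ·E[S²]/(2(1−ρ)) = 23.13·0.005117/(2·0.1280) = 0.46230 hr

Final: 0.46230 hr


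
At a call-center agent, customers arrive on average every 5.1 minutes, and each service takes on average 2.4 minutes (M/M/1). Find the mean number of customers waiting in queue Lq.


λ = 60/5.1 = 11.7647 /hr
μ = 60/2.4 = 25.0000 /hr
ρ = λ/μ = 11.7647/25.0000 = 0.4706
Lq = ρ²/(1−ρ) = 0.2215/0.5294 = 0.4183

Final: 0.4183


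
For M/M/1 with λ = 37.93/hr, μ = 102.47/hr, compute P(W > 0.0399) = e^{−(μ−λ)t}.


W ~ Exponential(μ−λ) for M/M/1.
μ − λ = 102.47 − 37.93 = 64.5400
P(W > t) = e^{−(μ−λ)t} = e^{−2.5751} = 0.076143

Final: 0.076143


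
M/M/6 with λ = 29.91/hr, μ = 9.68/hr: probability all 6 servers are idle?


a = λ/μ = 29.91/9.68 = 3.0899; ρ = a/c = 0.5150
Σ_{k=0}^{5} a^k/k! (terms k=0..5) = 1.00000 + 3.08988 + 4.77367 + 4.91668 + 3.79798 + 2.34706 = 19.92526
Tail: a^6/(6!(1−ρ)) = 870.25461/(720·0.4850) = 2.49203
P₀ = 1/(19.92526 + 2.49203) = 1/22.41730 = 0.044608

Final: 0.044608


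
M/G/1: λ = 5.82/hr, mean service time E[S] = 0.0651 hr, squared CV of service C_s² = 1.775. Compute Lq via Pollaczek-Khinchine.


ρ = λ·E[S] = 5.82·0.0651 = 0.3789
Lq = ρ²(1+C_s²)/(2(1−ρ)) = 0.1436·(1+1.775)/(2·0.6211)
= 0.1436·2.7750/1.2422 = 0.32068

Final: 0.32068


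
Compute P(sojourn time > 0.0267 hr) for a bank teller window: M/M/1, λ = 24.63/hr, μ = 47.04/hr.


W ~ Exponential(μ−λ) for M/M/1.
μ − λ = 47.04 − 24.63 = 22.4100
P(W > t) = e^{−(μ−λ)t} = e^{−0.5983} = 0.549720

Final: 0.549720


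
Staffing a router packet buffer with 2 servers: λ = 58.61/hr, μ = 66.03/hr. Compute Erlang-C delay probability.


a = λ/μ = 0.8876; ρ = a/2 = 0.4438
P₀ = 0.385221 (from M/M/c formula)
C(c,a) = [a^c/(c!(1−ρ))]·P₀ = [0.78788/(2·0.5562)]·0.385221
= 0.70829·0.385221 = 0.272847

Final: 0.272847


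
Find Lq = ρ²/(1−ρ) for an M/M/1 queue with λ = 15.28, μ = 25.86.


ρ = 15.28/25.86 = 0.5909
Lq = ρ²/(1−ρ) = 0.3491/0.4091 = 0.8534

Final: 0.8534


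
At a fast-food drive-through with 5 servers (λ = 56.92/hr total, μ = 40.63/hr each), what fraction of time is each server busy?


ρ = λ/(cμ) = 56.92/(5·40.63) = 56.92/203.15 = 0.2802

Final: 0.2802


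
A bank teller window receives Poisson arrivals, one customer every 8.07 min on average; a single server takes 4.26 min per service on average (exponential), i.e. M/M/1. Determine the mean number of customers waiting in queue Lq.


λ = 60/8.07 = 7.4349 /hr
μ = 60/4.26 = 14.0845 /hr
ρ = λ/μ = 7.4349/14.0845 = 0.5279
Lq = ρ²/(1−ρ) = 0.2787/0.4721 = 0.5902

Final: 0.5902


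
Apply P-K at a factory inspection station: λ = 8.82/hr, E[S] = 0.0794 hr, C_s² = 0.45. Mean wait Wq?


ρ = λ·E[S] = 8.82·0.0794 = 0.7003
E[S²] = E[S]²(1+C_s²) = 0.0794²·(1+0.45) = 0.009141
Wq = λ·E[S²]/(2(1−ρ)) = 8.82·0.009141/(2·0.2997) = 0.13452 hr

Final: 0.13452 hr


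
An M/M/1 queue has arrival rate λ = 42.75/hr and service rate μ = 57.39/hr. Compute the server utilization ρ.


ρ = λ/μ = 42.75/57.39 = 0.7449

Final: 0.7449


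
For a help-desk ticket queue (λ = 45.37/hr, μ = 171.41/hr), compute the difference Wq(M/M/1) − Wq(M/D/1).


ρ = 45.37/171.41 = 0.2647
Wq(M/M/1) = ρ/(μ−λ) = 0.2647/126.04 = 0.002100 hr
Wq(M/D/1) = ρ/(2(μ−λ)) = 0.001050 hr
Savings = 0.002100 − 0.001050 = 0.001050 hr

Final: 0.001050 hr


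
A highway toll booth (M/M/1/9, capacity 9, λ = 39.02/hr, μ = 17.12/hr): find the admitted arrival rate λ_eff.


ρ = 2.2792; P_K = (1−ρ)ρ^9/(1−ρ^10) = 0.561399
λ_eff = λ(1 − P_K) = 39.02·(1 − 0.561399) = 39.02·0.438601 = 17.1142 /hr

Final: 17.1142 /hr


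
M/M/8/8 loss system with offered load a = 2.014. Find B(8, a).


B(c,a) = (a^c/c!) / Σ_{k=0}^{c} a^k/k!
a^8/8! = 0.006714
Σ terms (k=0..8): 1.00000 + 2.01400 + 2.02810 + 1.36153 + 0.68553 + 0.27613 + 0.09269 + 0.02667 + 0.006714 = 7.491359
B = 0.006714/7.491359 = 0.0008962

Final: 0.0008962


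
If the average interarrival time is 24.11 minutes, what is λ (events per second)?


λ = 1/(interarrival time) in consistent units.
1 second = 0.0166667 min, so λ = 0.0166667/24.11 = 0.0006913 per second

Final: 0.0006913 /sec


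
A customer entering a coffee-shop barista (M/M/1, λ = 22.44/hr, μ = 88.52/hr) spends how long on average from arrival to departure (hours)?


W = 1/(μ−λ) = 1/(88.52 − 22.44) = 1/66.08 = 0.01513 hr

Final: 0.01513 hr


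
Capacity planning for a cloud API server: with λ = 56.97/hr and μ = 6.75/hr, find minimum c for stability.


Stability requires cμ > λ ⇔ c > λ/μ.
λ/μ = 56.97/6.75 = 8.4400
Minimum integer c = ⌊8.4400⌋ + 1 = 9
Check: 9·6.75 = 60.75 > 56.97, while 8·6.75 = 54.00 ≤ 56.97

Final: 9 servers


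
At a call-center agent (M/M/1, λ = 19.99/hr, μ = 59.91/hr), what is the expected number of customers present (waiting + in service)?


ρ = λ/μ = 19.99/59.91 = 0.3337
L = ρ/(1−ρ) = 0.3337/(1 − 0.3337) = 0.3337/0.6663 = 0.5008

Final: 0.5008


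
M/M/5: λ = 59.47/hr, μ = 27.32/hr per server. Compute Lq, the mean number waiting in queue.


a = λ/μ = 2.1768; ρ = a/5 = 0.4354
P₀ = 0.112083
Lq = P₀·a^c·ρ / (c!·(1−ρ)²) = 0.112083·48.87494·0.4354/(120·0.31882)
= 0.06234

Final: 0.06234


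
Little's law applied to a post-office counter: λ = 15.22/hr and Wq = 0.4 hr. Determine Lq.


Lq = λWq = 15.22·0.4 = 6.0880

Final: 6.0880


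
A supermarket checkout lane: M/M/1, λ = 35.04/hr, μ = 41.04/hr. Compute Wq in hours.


ρ = 35.04/41.04 = 0.8538
Wq = ρ/(μ−λ) = 0.8538/(41.04 − 35.04) = 0.8538/6.00 = 0.1423 hr

Final: 0.1423 hr


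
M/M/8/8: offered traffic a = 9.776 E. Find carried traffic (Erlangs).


B(8,9.776) = 0.327717 (Erlang-B)
Carried load = a(1 − B) = 9.776·(1 − 0.327717) = 9.776·0.672283 = 6.5722 E

Final: 6.5722 Erlangs


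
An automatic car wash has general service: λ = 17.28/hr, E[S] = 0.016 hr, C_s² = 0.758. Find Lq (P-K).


ρ = λ·E[S] = 17.28·0.016 = 0.2765
Lq = ρ²(1+C_s²)/(2(1−ρ)) = 0.07644·(1+0.758)/(2·0.7235)
= 0.07644·1.7580/1.4470 = 0.09287

Final: 0.09287


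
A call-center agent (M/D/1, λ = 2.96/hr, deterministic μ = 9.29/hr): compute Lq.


ρ = 2.96/9.29 = 0.3186
M/D/1: Lq = ρ²/(2(1−ρ)) = 0.1015/(2·0.6814) = 0.07450

Final: 0.07450


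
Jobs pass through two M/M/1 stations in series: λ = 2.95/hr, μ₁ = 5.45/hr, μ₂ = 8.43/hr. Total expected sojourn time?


Each node sees arrival rate λ = 2.95/hr (tandem ⇒ throughput preserved).
W₁ = 1/(μ₁−λ) = 1/(5.45−2.95) = 0.40000 hr
W₂ = 1/(μ₂−λ) = 1/(8.43−2.95) = 0.18248 hr
W_total = W₁ + W₂ = 0.40000 + 0.18248 = 0.58248 hr

Final: 0.58248 hr


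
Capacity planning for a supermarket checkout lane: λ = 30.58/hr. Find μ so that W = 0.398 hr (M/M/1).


W = 1/(μ−λ) ⇒ μ − λ = 1/W = 1/0.398 = 2.5126
μ = λ + 1/W = 30.58 + 2.5126 = 33.0926 per hr

Final: 33.0926 /hr


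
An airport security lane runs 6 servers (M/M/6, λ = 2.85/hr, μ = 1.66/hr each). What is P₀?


a = λ/μ = 2.85/1.66 = 1.7169; ρ = a/c = 0.2861
Σ_{k=0}^{5} a^k/k! (terms k=0..5) = 1.00000 + 1.71687 + 1.47382 + 0.84345 + 0.36202 + 0.12431 = 5.52047
Tail: a^6/(6!(1−ρ)) = 25.61065/(720·0.7139) = 0.04983
P₀ = 1/(5.52047 + 0.04983) = 1/5.57029 = 0.179524

Final: 0.179524


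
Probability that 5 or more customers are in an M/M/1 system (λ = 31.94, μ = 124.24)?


ρ = 31.94/124.24 = 0.2571
P(N ≥ n) = ρ^n = 0.2571^5 = 0.001123

Final: 0.001123


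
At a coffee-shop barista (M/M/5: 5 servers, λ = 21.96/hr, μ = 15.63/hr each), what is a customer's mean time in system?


a = 1.4050; ρ = 0.2810; P₀ = 0.245095
Lq = P₀·a^c·ρ/(c!(1−ρ)²) = 0.006078
Wq = Lq/λ = 0.006078/21.96 = 0.0002768 hr
W = Wq + 1/μ = 0.0002768 + 0.06398 = 0.06426 hr

Final: 0.06426 hr


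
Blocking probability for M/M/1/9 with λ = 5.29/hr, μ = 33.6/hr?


ρ = λ/μ = 5.29/33.6 = 0.1574
P_K = (1−ρ)ρ^K/(1−ρ^(K+1)) = (0.8426·0.00000005944)/(1 − 0.000000009358)
= 0.00000005008/1.000000 = 0.00000005008

Final: 0.00000005008


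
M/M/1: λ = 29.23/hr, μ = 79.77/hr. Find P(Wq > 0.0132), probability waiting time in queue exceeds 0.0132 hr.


ρ = 29.23/79.77 = 0.3664
P(Wq > t) = ρ·e^{−(μ−λ)t} = 0.3664·e^{−0.6671}
= 0.3664·0.513180 = 0.188044

Final: 0.188044


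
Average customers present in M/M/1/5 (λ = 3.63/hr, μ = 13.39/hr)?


ρ = 3.63/13.39 = 0.2711
L = ρ[1 − (K+1)ρ^K + Kρ^(K+1)] / [(1−ρ)(1−ρ^(K+1))]
Numerator: 0.2711·(1 − 6·0.001464 + 5·0.0003970) = 0.269254
Denominator: (0.7289)·(0.999603) = 0.728613
L = 0.269254/0.728613 = 0.3695

Final: 0.3695


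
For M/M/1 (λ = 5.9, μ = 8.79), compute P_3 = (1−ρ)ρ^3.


ρ = 5.9/8.79 = 0.6712
P_n = (1−ρ)·ρ^n = (1 − 0.6712)·0.6712^3 = 0.3288·0.302405 = 0.099426

Final: 0.099426


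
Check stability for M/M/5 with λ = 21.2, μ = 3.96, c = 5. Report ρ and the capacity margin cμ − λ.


Total capacity cμ = 5·3.96 = 19.80/hr
ρ = λ/(cμ) = 21.2/19.80 = 1.0707
Stable ⇔ ρ < 1: NO
Spare capacity = cμ − λ = 19.80 − 21.2 = -1.40/hr

Final: ρ = 1.0707; unstable; margin = -1.40/hr


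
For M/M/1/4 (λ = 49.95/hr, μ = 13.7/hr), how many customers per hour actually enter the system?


ρ = 3.6460; P_K = (1−ρ)ρ^4/(1−ρ^5) = 0.726854
λ_eff = λ(1 − P_K) = 49.95·(1 − 0.726854) = 49.95·0.273146 = 13.6436 /hr

Final: 13.6436 /hr


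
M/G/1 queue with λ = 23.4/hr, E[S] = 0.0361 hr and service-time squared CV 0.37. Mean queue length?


ρ = λ·E[S] = 23.4·0.0361 = 0.8447
Lq = ρ²(1+C_s²)/(2(1−ρ)) = 0.7136·(1+0.37)/(2·0.1553)
= 0.7136·1.3700/0.3105 = 3.14831

Final: 3.14831


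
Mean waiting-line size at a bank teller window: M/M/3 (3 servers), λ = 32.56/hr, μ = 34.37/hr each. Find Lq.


a = λ/μ = 0.9473; ρ = a/3 = 0.3158
P₀ = 0.384149
Lq = P₀·a^c·ρ / (c!·(1−ρ)²) = 0.384149·0.85019·0.3158/(6·0.46816)
= 0.03672

Final: 0.03672


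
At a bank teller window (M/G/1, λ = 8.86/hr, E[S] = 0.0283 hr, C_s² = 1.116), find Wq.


ρ = λ·E[S] = 8.86·0.0283 = 0.2507
E[S²] = E[S]²(1+C_s²) = 0.0283²·(1+1.116) = 0.001695
Wq = λ·E[S²]/(2(1−ρ)) = 8.86·0.001695/(2·0.7493) = 0.01002 hr

Final: 0.01002 hr


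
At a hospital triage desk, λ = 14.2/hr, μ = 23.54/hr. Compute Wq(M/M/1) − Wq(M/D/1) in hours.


ρ = 14.2/23.54 = 0.6032
Wq(M/M/1) = ρ/(μ−λ) = 0.6032/9.34 = 0.06459 hr
Wq(M/D/1) = ρ/(2(μ−λ)) = 0.03229 hr
Savings = 0.06459 − 0.03229 = 0.03229 hr

Final: 0.03229 hr


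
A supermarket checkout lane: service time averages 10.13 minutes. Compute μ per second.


μ = 1/(service time) in consistent units.
1 second = 0.0166667 min, so μ = 0.0166667/10.13 = 0.001645 per second

Final: 0.001645 /sec


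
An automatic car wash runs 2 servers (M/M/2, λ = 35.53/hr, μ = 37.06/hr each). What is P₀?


a = λ/μ = 35.53/37.06 = 0.9587; ρ = a/c = 0.4794
Σ_{k=0}^{1} a^k/k! (terms k=0..1) = 1.00000 + 0.95872 = 1.95872
Tail: a^2/(2!(1−ρ)) = 0.91914/(2·0.5206) = 0.88269
P₀ = 1/(1.95872 + 0.88269) = 1/2.84141 = 0.351938

Final: 0.351938


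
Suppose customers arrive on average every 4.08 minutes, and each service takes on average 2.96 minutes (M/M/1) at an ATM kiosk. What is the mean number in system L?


λ = 60/4.08 = 14.7059 /hr
μ = 60/2.96 = 20.2703 /hr
ρ = λ/μ = 14.7059/20.2703 = 0.7255
L = ρ/(1−ρ) = 0.7255/0.2745 = 2.6429

Final: 2.6429


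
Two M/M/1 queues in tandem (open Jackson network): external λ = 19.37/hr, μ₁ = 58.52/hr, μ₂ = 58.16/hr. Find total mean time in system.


Each node sees arrival rate λ = 19.37/hr (tandem ⇒ throughput preserved).
W₁ = 1/(μ₁−λ) = 1/(58.52−19.37) = 0.02554 hr
W₂ = 1/(μ₂−λ) = 1/(58.16−19.37) = 0.02578 hr
W_total = W₁ + W₂ = 0.02554 + 0.02578 = 0.05132 hr

Final: 0.05132 hr


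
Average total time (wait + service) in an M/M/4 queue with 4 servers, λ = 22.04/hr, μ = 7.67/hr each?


a = 2.8735; ρ = 0.7184; P₀ = 0.045363
Lq = P₀·a^c·ρ/(c!(1−ρ)²) = 1.16733
Wq = Lq/λ = 1.16733/22.04 = 0.05296 hr
W = Wq + 1/μ = 0.05296 + 0.13038 = 0.18334 hr

Final: 0.18334 hr


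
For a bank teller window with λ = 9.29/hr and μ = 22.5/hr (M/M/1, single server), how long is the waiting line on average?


ρ = 9.29/22.5 = 0.4129
Lq = ρ²/(1−ρ) = 0.1705/0.5871 = 0.2904

Final: 0.2904


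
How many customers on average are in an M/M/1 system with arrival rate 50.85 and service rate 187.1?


ρ = λ/μ = 50.85/187.1 = 0.2718
L = ρ/(1−ρ) = 0.2718/(1 − 0.2718) = 0.2718/0.7282 = 0.3732

Final: 0.3732


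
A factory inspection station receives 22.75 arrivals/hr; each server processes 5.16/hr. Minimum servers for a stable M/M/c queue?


Stability requires cμ > λ ⇔ c > λ/μ.
λ/μ = 22.75/5.16 = 4.4089
Minimum integer c = ⌊4.4089⌋ + 1 = 5
Check: 5·5.16 = 25.80 > 22.75, while 4·5.16 = 20.64 ≤ 22.75

Final: 5 servers


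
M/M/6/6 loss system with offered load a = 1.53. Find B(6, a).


B(c,a) = (a^c/c!) / Σ_{k=0}^{c} a^k/k!
a^6/6! = 0.017816
Σ terms (k=0..6): 1.00000 + 1.53000 + 1.17045 + 0.59693 + 0.22833 + 0.06987 + 0.01782 = 4.613389
B = 0.017816/4.613389 = 0.003862

Final: 0.003862


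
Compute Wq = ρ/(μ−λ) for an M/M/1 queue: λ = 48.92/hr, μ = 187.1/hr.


ρ = 48.92/187.1 = 0.2615
Wq = ρ/(μ−λ) = 0.2615/(187.1 − 48.92) = 0.2615/138.18 = 0.001892 hr

Final: 0.001892 hr


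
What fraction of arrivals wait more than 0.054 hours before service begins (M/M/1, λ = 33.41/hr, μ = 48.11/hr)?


ρ = 33.41/48.11 = 0.6945
P(Wq > t) = ρ·e^{−(μ−λ)t} = 0.6945·e^{−0.7938}
= 0.6945·0.452123 = 0.313977

Final: 0.313977


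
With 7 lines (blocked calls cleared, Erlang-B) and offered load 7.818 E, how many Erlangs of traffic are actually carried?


B(7,7.818) = 0.297793 (Erlang-B)
Carried load = a(1 − B) = 7.818·(1 − 0.297793) = 7.818·0.702207 = 5.4899 E

Final: 5.4899 Erlangs


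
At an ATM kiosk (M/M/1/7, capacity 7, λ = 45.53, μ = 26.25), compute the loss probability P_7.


ρ = λ/μ = 45.53/26.25 = 1.7345
P_K = (1−ρ)ρ^K/(1−ρ^(K+1)) = (-0.7345·47.225699)/(1 − 81.911851)
= -34.686152/-80.911851 = 0.428691

Final: 0.428691


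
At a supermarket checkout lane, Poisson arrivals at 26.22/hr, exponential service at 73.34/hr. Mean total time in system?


W = 1/(μ−λ) = 1/(73.34 − 26.22) = 1/47.12 = 0.02122 hr

Final: 0.02122 hr


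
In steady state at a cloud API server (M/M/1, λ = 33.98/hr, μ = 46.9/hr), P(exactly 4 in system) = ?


ρ = 33.98/46.9 = 0.7245
P_n = (1−ρ)·ρ^n = (1 − 0.7245)·0.7245^4 = 0.2755·0.275551 = 0.075909

Final: 0.075909


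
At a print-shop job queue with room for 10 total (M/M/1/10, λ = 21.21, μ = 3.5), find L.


ρ = 21.21/3.5 = 6.0600
L = ρ[1 − (K+1)ρ^K + Kρ^(K+1)] / [(1−ρ)(1−ρ^(K+1))]
Numerator: 6.0600·(1 − 11·66792275.848608 + 10·404761191.642565) = 20076155111.531212
Denominator: (-5.0600)·(-404761190.642565) = 2048091624.651377
L = 20076155111.531212/2048091624.651377 = 9.8024

Final: 9.8024


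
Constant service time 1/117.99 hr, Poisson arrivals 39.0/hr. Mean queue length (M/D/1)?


ρ = 39.0/117.99 = 0.3305
M/D/1: Lq = ρ²/(2(1−ρ)) = 0.1093/(2·0.6695) = 0.08160

Final: 0.08160


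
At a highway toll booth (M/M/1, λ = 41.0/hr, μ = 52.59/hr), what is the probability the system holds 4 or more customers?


ρ = 41.0/52.59 = 0.7796
P(N ≥ n) = ρ^n = 0.7796^4 = 0.369422

Final: 0.369422


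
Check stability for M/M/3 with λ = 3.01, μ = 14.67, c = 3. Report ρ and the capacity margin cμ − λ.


Total capacity cμ = 3·14.67 = 44.01/hr
ρ = λ/(cμ) = 3.01/44.01 = 0.06839
Stable ⇔ ρ < 1: YES
Spare capacity = cμ − λ = 44.01 − 3.01 = 41.00/hr

Final: ρ = 0.06839; stable; margin = 41.00/hr


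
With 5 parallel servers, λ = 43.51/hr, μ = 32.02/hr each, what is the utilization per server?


ρ = λ/(cμ) = 43.51/(5·32.02) = 43.51/160.10 = 0.2718

Final: 0.2718


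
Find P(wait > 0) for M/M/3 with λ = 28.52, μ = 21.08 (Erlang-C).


a = λ/μ = 1.3529; ρ = a/3 = 0.4510
P₀ = 0.248759 (from M/M/c formula)
C(c,a) = [a^c/(c!(1−ρ))]·P₀ = [2.47649/(6·0.5490)]·0.248759
= 0.75179·0.248759 = 0.187015

Final: 0.187015


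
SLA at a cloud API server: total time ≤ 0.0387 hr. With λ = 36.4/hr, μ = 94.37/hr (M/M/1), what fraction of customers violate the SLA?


W ~ Exponential(μ−λ) for M/M/1.
μ − λ = 94.37 − 36.4 = 57.9700
P(W > t) = e^{−(μ−λ)t} = e^{−2.2434} = 0.106093

Final: 0.106093


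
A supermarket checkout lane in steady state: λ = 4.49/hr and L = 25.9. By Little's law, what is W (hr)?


W = L/λ = 25.9/4.49 = 5.7684 hr

Final: 5.7684 hr


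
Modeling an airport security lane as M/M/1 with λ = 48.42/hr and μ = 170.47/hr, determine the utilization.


ρ = λ/μ = 48.42/170.47 = 0.2840

Final: 0.2840


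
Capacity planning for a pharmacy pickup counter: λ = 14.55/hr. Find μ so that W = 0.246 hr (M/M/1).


W = 1/(μ−λ) ⇒ μ − λ = 1/W = 1/0.246 = 4.0650
μ = λ + 1/W = 14.55 + 4.0650 = 18.6150 per hr

Final: 18.6150 /hr


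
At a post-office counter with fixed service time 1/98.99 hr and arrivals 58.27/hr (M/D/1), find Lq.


ρ = 58.27/98.99 = 0.5886
M/D/1: Lq = ρ²/(2(1−ρ)) = 0.3465/(2·0.4114) = 0.42117

Final: 0.42117


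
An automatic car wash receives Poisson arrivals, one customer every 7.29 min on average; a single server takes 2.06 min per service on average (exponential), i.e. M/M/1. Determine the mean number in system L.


λ = 60/7.29 = 8.2305 /hr
μ = 60/2.06 = 29.1262 /hr
ρ = λ/μ = 8.2305/29.1262 = 0.2826
L = ρ/(1−ρ) = 0.2826/0.7174 = 0.3939

Final: 0.3939


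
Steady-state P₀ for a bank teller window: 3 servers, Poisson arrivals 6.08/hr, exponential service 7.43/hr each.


a = λ/μ = 6.08/7.43 = 0.8183; ρ = a/c = 0.2728
Σ_{k=0}^{2} a^k/k! (terms k=0..2) = 1.00000 + 0.81830 + 0.33481 = 2.15312
Tail: a^3/(3!(1−ρ)) = 0.54795/(6·0.7272) = 0.12558
P₀ = 1/(2.15312 + 0.12558) = 1/2.27869 = 0.438848

Final: 0.438848


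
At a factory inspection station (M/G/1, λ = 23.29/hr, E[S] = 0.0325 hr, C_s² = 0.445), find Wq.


ρ = λ·E[S] = 23.29·0.0325 = 0.7569
E[S²] = E[S]²(1+C_s²) = 0.0325²·(1+0.445) = 0.001526
Wq = λ·E[S²]/(2(1−ρ)) = 23.29·0.001526/(2·0.2431) = 0.07312 hr

Final: 0.07312 hr


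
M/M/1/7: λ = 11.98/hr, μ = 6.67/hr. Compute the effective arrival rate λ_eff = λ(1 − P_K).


ρ = 1.7961; P_K = (1−ρ)ρ^7/(1−ρ^8) = 0.447369
λ_eff = λ(1 − P_K) = 11.98·(1 − 0.447369) = 11.98·0.552631 = 6.6205 /hr

Final: 6.6205 /hr


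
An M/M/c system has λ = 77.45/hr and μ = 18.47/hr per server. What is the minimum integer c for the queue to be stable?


Stability requires cμ > λ ⇔ c > λ/μ.
λ/μ = 77.45/18.47 = 4.1933
Minimum integer c = ⌊4.1933⌋ + 1 = 5
Check: 5·18.47 = 92.35 > 77.45, while 4·18.47 = 73.88 ≤ 77.45

Final: 5 servers


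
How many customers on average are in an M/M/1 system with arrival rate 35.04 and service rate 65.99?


ρ = λ/μ = 35.04/65.99 = 0.5310
L = ρ/(1−ρ) = 0.5310/(1 − 0.5310) = 0.5310/0.4690 = 1.1321

Final: 1.1321


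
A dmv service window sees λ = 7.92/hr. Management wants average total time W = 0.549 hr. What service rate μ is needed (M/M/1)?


W = 1/(μ−λ) ⇒ μ − λ = 1/W = 1/0.549 = 1.8215
μ = λ + 1/W = 7.92 + 1.8215 = 9.7415 per hr

Final: 9.7415 /hr


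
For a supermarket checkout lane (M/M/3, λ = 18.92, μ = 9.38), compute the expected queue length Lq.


a = λ/μ = 2.0171; ρ = a/3 = 0.6724
P₀ = 0.108392
Lq = P₀·a^c·ρ / (c!·(1−ρ)²) = 0.108392·8.20644·0.6724/(6·0.10735)
= 0.92851

Final: 0.92851


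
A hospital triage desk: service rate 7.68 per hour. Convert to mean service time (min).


Mean service time = 1/μ = 1/7.68 hour = 0.13021 hour
In minutes: 0.13021 × 60 = 7.8125 min

Final: 7.8125 min


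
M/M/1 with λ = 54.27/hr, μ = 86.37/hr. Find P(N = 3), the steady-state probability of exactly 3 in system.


ρ = 54.27/86.37 = 0.6283
P_n = (1−ρ)·ρ^n = (1 − 0.6283)·0.6283^3 = 0.3717·0.248079 = 0.092200

Final: 0.092200


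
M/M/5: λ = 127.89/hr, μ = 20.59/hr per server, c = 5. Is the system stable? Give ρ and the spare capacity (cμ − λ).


Total capacity cμ = 5·20.59 = 102.95/hr
ρ = λ/(cμ) = 127.89/102.95 = 1.2423
Stable ⇔ ρ < 1: NO
Spare capacity = cμ − λ = 102.95 − 127.89 = -24.94/hr

Final: ρ = 1.2423; unstable; margin = -24.94/hr


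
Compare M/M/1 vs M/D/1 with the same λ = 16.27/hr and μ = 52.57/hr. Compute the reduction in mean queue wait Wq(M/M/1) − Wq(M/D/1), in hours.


ρ = 16.27/52.57 = 0.3095
Wq(M/M/1) = ρ/(μ−λ) = 0.3095/36.30 = 0.008526 hr
Wq(M/D/1) = ρ/(2(μ−λ)) = 0.004263 hr
Savings = 0.008526 − 0.004263 = 0.004263 hr

Final: 0.004263 hr


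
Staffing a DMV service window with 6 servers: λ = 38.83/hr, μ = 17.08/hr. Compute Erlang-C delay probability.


a = λ/μ = 2.2734; ρ = a/6 = 0.3789
P₀ = 0.102629 (from M/M/c formula)
C(c,a) = [a^c/(c!(1−ρ))]·P₀ = [138.06295/(720·0.6211)]·0.102629
= 0.30873·0.102629 = 0.031685

Final: 0.031685


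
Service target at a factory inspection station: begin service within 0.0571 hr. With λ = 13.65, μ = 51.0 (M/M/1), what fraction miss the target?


ρ = 13.65/51.0 = 0.2676
P(Wq > t) = ρ·e^{−(μ−λ)t} = 0.2676·e^{−2.1327}
= 0.2676·0.118519 = 0.031721

Final: 0.031721


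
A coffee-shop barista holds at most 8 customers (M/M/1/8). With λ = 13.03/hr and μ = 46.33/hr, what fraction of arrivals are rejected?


ρ = λ/μ = 13.03/46.33 = 0.2812
P_K = (1−ρ)ρ^K/(1−ρ^(K+1)) = (0.7188·0.00003914)/(1 − 0.00001101)
= 0.00002813/0.999989 = 0.00002813

Final: 0.00002813


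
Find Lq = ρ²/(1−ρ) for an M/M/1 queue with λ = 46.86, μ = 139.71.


ρ = 46.86/139.71 = 0.3354
Lq = ρ²/(1−ρ) = 0.1125/0.6646 = 0.1693

Final: 0.1693


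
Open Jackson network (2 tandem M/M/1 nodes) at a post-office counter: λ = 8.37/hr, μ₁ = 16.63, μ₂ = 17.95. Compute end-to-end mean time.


Each node sees arrival rate λ = 8.37/hr (tandem ⇒ throughput preserved).
W₁ = 1/(μ₁−λ) = 1/(16.63−8.37) = 0.12107 hr
W₂ = 1/(μ₂−λ) = 1/(17.95−8.37) = 0.10438 hr
W_total = W₁ + W₂ = 0.12107 + 0.10438 = 0.22545 hr

Final: 0.22545 hr


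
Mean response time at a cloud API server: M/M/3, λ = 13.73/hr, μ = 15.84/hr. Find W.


a = 0.8668; ρ = 0.2889; P₀ = 0.417519
Lq = P₀·a^c·ρ/(c!(1−ρ)²) = 0.02590
Wq = Lq/λ = 0.02590/13.73 = 0.001886 hr
W = Wq + 1/μ = 0.001886 + 0.06313 = 0.06502 hr

Final: 0.06502 hr


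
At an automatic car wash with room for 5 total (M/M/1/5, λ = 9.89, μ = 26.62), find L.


ρ = 9.89/26.62 = 0.3715
L = ρ[1 − (K+1)ρ^K + Kρ^(K+1)] / [(1−ρ)(1−ρ^(K+1))]
Numerator: 0.3715·(1 − 6·0.007078 + 5·0.002630) = 0.360631
Denominator: (0.6285)·(0.997370) = 0.626822
L = 0.360631/0.626822 = 0.5753

Final: 0.5753


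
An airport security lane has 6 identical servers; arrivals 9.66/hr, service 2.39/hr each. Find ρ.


ρ = λ/(cμ) = 9.66/(6·2.39) = 9.66/14.34 = 0.6736

Final: 0.6736


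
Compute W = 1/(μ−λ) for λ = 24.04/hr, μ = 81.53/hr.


W = 1/(μ−λ) = 1/(81.53 − 24.04) = 1/57.49 = 0.01739 hr

Final: 0.01739 hr


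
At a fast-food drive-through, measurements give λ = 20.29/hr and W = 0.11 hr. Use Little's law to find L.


L = λW = 20.29·0.11 = 2.2319

Final: 2.2319


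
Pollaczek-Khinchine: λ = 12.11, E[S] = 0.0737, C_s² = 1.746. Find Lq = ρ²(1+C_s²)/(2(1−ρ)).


ρ = λ·E[S] = 12.11·0.0737 = 0.8925
Lq = ρ²(1+C_s²)/(2(1−ρ)) = 0.7966·(1+1.746)/(2·0.1075)
= 0.7966·2.7460/0.2150 = 10.17451

Final: 10.17451


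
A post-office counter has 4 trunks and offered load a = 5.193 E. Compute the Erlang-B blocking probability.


B(c,a) = (a^c/c!) / Σ_{k=0}^{c} a^k/k!
a^4/4! = 30.301355
Σ terms (k=0..4): 1.00000 + 5.19300 + 13.48362 + 23.34015 + 30.30135 = 73.318133
B = 30.301355/73.318133 = 0.413286

Final: 0.413286


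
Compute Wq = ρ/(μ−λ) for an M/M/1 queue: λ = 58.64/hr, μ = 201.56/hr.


ρ = 58.64/201.56 = 0.2909
Wq = ρ/(μ−λ) = 0.2909/(201.56 − 58.64) = 0.2909/142.92 = 0.002036 hr

Final: 0.002036 hr


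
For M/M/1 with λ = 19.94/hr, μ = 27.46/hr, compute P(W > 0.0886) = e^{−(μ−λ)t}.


W ~ Exponential(μ−λ) for M/M/1.
μ − λ = 27.46 − 19.94 = 7.5200
P(W > t) = e^{−(μ−λ)t} = e^{−0.6663} = 0.513620

Final: 0.513620


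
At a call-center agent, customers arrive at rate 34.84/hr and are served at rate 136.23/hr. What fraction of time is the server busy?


ρ = λ/μ = 34.84/136.23 = 0.2557

Final: 0.2557


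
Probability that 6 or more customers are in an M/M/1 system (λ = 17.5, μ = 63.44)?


ρ = 17.5/63.44 = 0.2759
P(N ≥ n) = ρ^n = 0.2759^6 = 0.0004406

Final: 0.0004406


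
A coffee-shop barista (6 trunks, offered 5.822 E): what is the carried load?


B(6,5.822) = 0.252322 (Erlang-B)
Carried load = a(1 − B) = 5.822·(1 − 0.252322) = 5.822·0.747678 = 4.3530 E

Final: 4.3530 Erlangs


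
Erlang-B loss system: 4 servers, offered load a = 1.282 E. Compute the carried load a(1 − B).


B(4,1.282) = 0.031549 (Erlang-B)
Carried load = a(1 − B) = 1.282·(1 − 0.031549) = 1.282·0.968451 = 1.2416 E

Final: 1.2416 Erlangs


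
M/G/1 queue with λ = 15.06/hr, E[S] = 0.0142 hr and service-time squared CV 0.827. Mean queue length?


ρ = λ·E[S] = 15.06·0.0142 = 0.2139
Lq = ρ²(1+C_s²)/(2(1−ρ)) = 0.04573·(1+0.827)/(2·0.7861)
= 0.04573·1.8270/1.5723 = 0.05314

Final: 0.05314


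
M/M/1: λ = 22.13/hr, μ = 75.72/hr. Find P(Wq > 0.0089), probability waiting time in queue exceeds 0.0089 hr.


ρ = 22.13/75.72 = 0.2923
P(Wq > t) = ρ·e^{−(μ−λ)t} = 0.2923·e^{−0.4770}
= 0.2923·0.620673 = 0.181398

Final: 0.181398


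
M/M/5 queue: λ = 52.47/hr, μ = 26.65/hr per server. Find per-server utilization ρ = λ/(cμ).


ρ = λ/(cμ) = 52.47/(5·26.65) = 52.47/133.25 = 0.3938

Final: 0.3938


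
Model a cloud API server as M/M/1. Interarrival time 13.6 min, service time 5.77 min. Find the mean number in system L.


λ = 60/13.6 = 4.4118 /hr
μ = 60/5.77 = 10.3986 /hr
ρ = λ/μ = 4.4118/10.3986 = 0.4243
L = ρ/(1−ρ) = 0.4243/0.5757 = 0.7369

Final: 0.7369


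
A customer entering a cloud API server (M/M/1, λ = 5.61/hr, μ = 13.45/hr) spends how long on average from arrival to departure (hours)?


W = 1/(μ−λ) = 1/(13.45 − 5.61) = 1/7.84 = 0.1276 hr

Final: 0.1276 hr


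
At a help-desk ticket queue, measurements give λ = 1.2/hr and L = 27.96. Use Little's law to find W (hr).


W = L/λ = 27.96/1.2 = 23.3000 hr

Final: 23.3000 hr


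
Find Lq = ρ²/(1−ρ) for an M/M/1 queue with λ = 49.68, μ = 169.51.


ρ = 49.68/169.51 = 0.2931
Lq = ρ²/(1−ρ) = 0.08590/0.7069 = 0.1215

Final: 0.1215


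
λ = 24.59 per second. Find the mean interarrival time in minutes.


Mean interarrival time = 1/λ = 1/24.59 second = 0.04067 second
In minutes: 0.04067 × 0.0166667 = 0.0006778 min

Final: 0.0006778 min


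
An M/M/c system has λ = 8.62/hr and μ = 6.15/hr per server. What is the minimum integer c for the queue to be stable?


Stability requires cμ > λ ⇔ c > λ/μ.
λ/μ = 8.62/6.15 = 1.4016
Minimum integer c = ⌊1.4016⌋ + 1 = 2
Check: 2·6.15 = 12.30 > 8.62, while 1·6.15 = 6.15 ≤ 8.62

Final: 2 servers


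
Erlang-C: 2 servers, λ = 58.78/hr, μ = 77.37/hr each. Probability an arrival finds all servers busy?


a = λ/μ = 0.7597; ρ = a/2 = 0.3799
P₀ = 0.449419 (from M/M/c formula)
C(c,a) = [a^c/(c!(1−ρ))]·P₀ = [0.57718/(2·0.6201)]·0.449419
= 0.46537·0.449419 = 0.209145

Final: 0.209145


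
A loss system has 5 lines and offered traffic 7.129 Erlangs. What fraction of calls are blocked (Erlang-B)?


B(c,a) = (a^c/c!) / Σ_{k=0}^{c} a^k/k!
a^5/5! = 153.448210
Σ terms (k=0..5): 1.00000 + 7.12900 + 25.41132 + 60.38577 + 107.62253 + 153.44821 = 354.996834
B = 153.448210/354.996834 = 0.432252

Final: 0.432252


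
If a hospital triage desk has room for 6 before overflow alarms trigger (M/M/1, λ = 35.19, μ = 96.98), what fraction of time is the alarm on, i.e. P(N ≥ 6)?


ρ = 35.19/96.98 = 0.3629
P(N ≥ n) = ρ^n = 0.3629^6 = 0.002283

Final: 0.002283


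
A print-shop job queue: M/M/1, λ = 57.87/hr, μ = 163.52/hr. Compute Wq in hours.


ρ = 57.87/163.52 = 0.3539
Wq = ρ/(μ−λ) = 0.3539/(163.52 − 57.87) = 0.3539/105.65 = 0.003350 hr

Final: 0.003350 hr


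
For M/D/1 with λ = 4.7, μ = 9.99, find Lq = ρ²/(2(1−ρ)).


ρ = 4.7/9.99 = 0.4705
M/D/1: Lq = ρ²/(2(1−ρ)) = 0.2213/(2·0.5295) = 0.20900

Final: 0.20900
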